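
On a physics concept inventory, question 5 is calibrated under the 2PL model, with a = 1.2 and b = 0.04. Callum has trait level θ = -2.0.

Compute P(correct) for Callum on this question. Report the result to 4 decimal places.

0.0796

P(θ) = 1 / (1 + exp(−a(θ − b)))
Exponent: 1.2 × (-2.0 − 0.04) = -2.4480
1/(1 + e^{2.4480}) = 0.0796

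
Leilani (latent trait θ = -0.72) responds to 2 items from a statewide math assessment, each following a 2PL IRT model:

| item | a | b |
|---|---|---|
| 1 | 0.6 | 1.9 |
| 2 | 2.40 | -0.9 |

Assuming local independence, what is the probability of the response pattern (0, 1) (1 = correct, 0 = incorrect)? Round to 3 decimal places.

0.502

P(θ) = 1 / (1 + exp(−a(θ − b)))
P_1 = 1/(1+e^{1.5720}) = 0.1719
P_2 = 1/(1+e^{-0.4320}) = 0.6064
L = (1−P_1) × P_2 = 0.8281 × 0.6064 = 0.50210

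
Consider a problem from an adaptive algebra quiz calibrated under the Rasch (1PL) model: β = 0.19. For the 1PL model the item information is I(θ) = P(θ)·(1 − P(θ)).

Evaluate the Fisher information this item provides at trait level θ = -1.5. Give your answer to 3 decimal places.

P = 1/(1+e^{1.6900}) = 0.1558
P(1−P) = 0.1558 × 0.8442 = 0.1315
I = P(1−P) = 0.13151

0.132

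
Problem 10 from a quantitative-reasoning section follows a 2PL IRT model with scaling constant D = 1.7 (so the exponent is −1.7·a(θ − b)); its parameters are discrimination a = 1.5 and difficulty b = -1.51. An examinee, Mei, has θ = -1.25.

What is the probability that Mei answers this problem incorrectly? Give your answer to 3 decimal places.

P(θ) = 1 / (1 + exp(−D·a(θ − b)))
Exponent: 1.7 × 1.5 × (-1.25 − (-1.51)) = 0.6630
1/(1 + e^{-0.6630}) = 0.6599
P = 0.6599
P(incorrect) = 1 − 0.6599 = 0.3401

0.340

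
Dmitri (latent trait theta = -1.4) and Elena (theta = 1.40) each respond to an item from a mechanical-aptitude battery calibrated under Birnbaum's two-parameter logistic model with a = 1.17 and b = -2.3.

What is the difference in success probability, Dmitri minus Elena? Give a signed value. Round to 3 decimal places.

P(theta) = 1 / (1 + exp(−a(theta − b)))
P(Dmitri) = 0.7414  [exponent 1.0530]
P(Elena) = 0.9870  [exponent 4.3290]
Difference = 0.7414 − 0.9870 = -0.2456

-0.246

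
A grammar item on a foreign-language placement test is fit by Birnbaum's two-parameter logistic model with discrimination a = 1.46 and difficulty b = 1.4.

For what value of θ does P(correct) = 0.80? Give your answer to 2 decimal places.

P(θ) = 1 / (1 + exp(−a(θ − b)))
logit = ln(0.8000/0.2000) = 1.3863
θ = b + logit/(a) = 1.4 + 1.3863/1.4600 = 2.3495

2.35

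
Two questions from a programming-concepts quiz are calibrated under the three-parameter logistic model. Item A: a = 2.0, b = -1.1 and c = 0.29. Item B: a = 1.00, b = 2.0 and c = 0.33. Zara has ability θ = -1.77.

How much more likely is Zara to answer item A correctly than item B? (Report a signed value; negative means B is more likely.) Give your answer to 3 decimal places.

0.092

P(θ) = c + (1 − c) · 1 / (1 + exp(−a(θ − b)))
P_A = 0.4373
P_B = 0.3451
P_A − P_B = 0.0922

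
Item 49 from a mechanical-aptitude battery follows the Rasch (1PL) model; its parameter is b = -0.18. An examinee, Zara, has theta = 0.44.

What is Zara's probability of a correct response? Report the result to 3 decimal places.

P(theta) = 1 / (1 + exp(−(theta − b)))
Exponent: (0.44 − (-0.18)) = 0.6200
1/(1 + e^{-0.6200}) = 0.6502
P = 0.6502

0.650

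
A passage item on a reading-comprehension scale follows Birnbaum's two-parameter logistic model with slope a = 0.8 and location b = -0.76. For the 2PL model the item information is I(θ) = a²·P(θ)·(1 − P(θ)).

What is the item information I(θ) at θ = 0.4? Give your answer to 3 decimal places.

0.130

P = 1/(1+e^{-0.9280}) = 0.7167
P(1−P) = 0.7167 × 0.2833 = 0.2031
I = a² × P(1−P) = 0.8² × 0.2031 = 0.12995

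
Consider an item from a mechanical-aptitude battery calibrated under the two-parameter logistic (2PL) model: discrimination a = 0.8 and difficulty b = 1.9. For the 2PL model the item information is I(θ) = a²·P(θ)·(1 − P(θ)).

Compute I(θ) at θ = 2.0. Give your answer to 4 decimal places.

0.1597

P = 1/(1+e^{-0.0800}) = 0.5200
P(1−P) = 0.5200 × 0.4800 = 0.2496
I = a² × P(1−P) = 0.8² × 0.2496 = 0.15974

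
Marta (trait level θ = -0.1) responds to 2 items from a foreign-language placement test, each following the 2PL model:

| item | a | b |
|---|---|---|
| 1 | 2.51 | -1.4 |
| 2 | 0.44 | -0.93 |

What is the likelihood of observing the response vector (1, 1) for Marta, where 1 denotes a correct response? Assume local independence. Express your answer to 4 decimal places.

0.5685

P(θ) = 1 / (1 + exp(−a(θ − b)))
P_1 = 1/(1+e^{-3.2630}) = 0.9631
P_2 = 1/(1+e^{-0.3652}) = 0.5903
L = P_1 × P_2 = 0.9631 × 0.5903 = 0.56854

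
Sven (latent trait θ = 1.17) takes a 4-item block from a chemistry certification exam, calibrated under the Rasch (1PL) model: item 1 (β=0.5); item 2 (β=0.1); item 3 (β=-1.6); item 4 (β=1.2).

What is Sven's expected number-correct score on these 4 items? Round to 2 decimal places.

P(θ) = 1 / (1 + exp(−(θ − β)))
P_1 = 1/(1+e^{-0.6700}) = 0.6615
P_2 = 1/(1+e^{-1.0700}) = 0.7446
P_3 = 1/(1+e^{-2.7700}) = 0.9410
P_4 = 1/(1+e^{0.0300}) = 0.4925
E[score] = 0.6615 + 0.7446 + 0.9410 + 0.4925 = 2.8396

2.84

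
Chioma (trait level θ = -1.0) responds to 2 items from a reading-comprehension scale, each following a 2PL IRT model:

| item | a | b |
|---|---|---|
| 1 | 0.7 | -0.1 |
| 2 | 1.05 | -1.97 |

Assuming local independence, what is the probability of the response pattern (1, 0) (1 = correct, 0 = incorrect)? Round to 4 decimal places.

0.0922

P(θ) = 1 / (1 + exp(−a(θ − b)))
P_1 = 1/(1+e^{0.6300}) = 0.3475
P_2 = 1/(1+e^{-1.0185}) = 0.7347
L = P_1 × (1−P_2) = 0.3475 × 0.2653 = 0.09220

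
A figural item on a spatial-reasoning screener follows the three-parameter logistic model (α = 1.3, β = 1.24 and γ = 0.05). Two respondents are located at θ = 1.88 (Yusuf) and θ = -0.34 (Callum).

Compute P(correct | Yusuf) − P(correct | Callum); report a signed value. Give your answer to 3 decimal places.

0.554

P(θ) = γ + (1 − γ) · 1 / (1 + exp(−α(θ − β)))
P(Yusuf) = 0.7119  [exponent 0.8320]
P(Callum) = 0.1580  [exponent -2.0540]
Difference = 0.7119 − 0.1580 = 0.5540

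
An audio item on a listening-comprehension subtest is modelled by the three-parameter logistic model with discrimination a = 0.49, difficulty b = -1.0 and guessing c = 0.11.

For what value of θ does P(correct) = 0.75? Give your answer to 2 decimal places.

P(θ) = c + (1 − c) · 1 / (1 + exp(−a(θ − b)))
Remove guessing floor: (0.75 − 0.11)/(1 − 0.11) = 0.7191
logit = ln(0.7191/0.2809) = 0.9400
θ = b + logit/(a) = -1.0 + 0.9400/0.4900 = 0.9184

0.92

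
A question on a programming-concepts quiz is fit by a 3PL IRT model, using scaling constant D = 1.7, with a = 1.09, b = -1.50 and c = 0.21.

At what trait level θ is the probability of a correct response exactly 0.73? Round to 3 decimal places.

P(θ) = c + (1 − c) · 1 / (1 + exp(−D·a(θ − b)))
Remove guessing floor: (0.73 − 0.21)/(1 − 0.21) = 0.6582
logit = ln(0.6582/0.3418) = 0.6554
θ = b + logit/(1.7·a) = -1.50 + 0.6554/1.8530 = -1.1463

-1.146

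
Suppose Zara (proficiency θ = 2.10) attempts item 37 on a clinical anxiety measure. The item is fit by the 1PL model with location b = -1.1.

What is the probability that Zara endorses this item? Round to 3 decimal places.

0.961

P(θ) = 1 / (1 + exp(−(θ − b)))
Exponent: (2.10 − (-1.1)) = 3.2000
1/(1 + e^{-3.2000}) = 0.9608
P = 0.9608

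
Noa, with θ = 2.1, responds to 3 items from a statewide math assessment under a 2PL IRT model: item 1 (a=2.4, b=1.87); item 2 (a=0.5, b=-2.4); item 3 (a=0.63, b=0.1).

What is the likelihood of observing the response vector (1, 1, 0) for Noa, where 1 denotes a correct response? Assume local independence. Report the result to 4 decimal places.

0.1269

P(θ) = 1 / (1 + exp(−a(θ − b)))
P_1 = 1/(1+e^{-0.5520}) = 0.6346
P_2 = 1/(1+e^{-2.2500}) = 0.9047
P_3 = 1/(1+e^{-1.2600}) = 0.7790
L = P_1 × P_2 × (1−P_3) = 0.6346 × 0.9047 × 0.2210 = 0.12686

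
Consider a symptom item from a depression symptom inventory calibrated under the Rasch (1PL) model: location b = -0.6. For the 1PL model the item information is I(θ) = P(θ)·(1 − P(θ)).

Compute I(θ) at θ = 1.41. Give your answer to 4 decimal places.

0.1042

P = 1/(1+e^{-2.0100}) = 0.8818
P(1−P) = 0.8818 × 0.1182 = 0.1042
I = P(1−P) = 0.10420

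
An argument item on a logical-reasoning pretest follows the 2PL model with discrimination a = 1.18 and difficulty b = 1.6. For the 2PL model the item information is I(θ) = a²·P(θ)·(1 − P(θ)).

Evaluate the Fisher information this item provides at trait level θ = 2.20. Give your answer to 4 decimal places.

0.3079

P = 1/(1+e^{-0.7080}) = 0.6700
P(1−P) = 0.6700 × 0.3300 = 0.2211
I = a² × P(1−P) = 1.18² × 0.2211 = 0.30788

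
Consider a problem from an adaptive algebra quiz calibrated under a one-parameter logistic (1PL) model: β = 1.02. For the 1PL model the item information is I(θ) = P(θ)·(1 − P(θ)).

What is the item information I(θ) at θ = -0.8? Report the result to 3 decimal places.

0.120

P = 1/(1+e^{1.8200}) = 0.1394
P(1−P) = 0.1394 × 0.8606 = 0.1200
I = P(1−P) = 0.11999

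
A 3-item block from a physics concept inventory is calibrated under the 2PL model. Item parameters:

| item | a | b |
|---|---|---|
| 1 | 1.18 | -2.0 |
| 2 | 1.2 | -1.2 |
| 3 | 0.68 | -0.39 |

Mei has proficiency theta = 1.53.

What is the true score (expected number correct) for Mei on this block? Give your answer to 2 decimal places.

P(theta) = 1 / (1 + exp(−a(theta − b)))
P_1 = 1/(1+e^{-4.1654}) = 0.9847
P_2 = 1/(1+e^{-3.2760}) = 0.9636
P_3 = 1/(1+e^{-1.3056}) = 0.7868
E[score] = 0.9847 + 0.9636 + 0.7868 = 2.7351

2.74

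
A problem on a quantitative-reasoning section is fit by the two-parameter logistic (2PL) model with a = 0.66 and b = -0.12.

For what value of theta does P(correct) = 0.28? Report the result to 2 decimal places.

-1.55

P(theta) = 1 / (1 + exp(−a(theta − b)))
logit = ln(0.2800/0.7200) = -0.9445
theta = b + logit/(a) = -0.12 + (-0.9445)/0.6600 = -1.5510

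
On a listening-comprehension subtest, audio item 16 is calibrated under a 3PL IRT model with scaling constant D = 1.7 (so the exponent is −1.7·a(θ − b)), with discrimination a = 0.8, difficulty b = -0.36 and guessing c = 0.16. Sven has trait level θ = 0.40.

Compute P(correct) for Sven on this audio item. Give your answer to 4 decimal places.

0.7796

P(θ) = c + (1 − c) · 1 / (1 + exp(−D·a(θ − b)))
Exponent: 1.7 × 0.8 × (0.40 − (-0.36)) = 1.0336
1/(1 + e^{-1.0336}) = 0.7376
P = 0.16 + 0.84 × 0.7376 = 0.7796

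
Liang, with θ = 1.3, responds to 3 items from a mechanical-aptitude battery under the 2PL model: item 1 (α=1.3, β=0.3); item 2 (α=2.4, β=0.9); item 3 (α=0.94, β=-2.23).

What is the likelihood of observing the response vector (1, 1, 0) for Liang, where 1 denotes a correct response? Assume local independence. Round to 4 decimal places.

0.0199

P(θ) = 1 / (1 + exp(−α(θ − β)))
P_1 = 1/(1+e^{-1.3000}) = 0.7858
P_2 = 1/(1+e^{-0.9600}) = 0.7231
P_3 = 1/(1+e^{-3.3182}) = 0.9650
L = P_1 × P_2 × (1−P_3) = 0.7858 × 0.7231 × 0.0350 = 0.01986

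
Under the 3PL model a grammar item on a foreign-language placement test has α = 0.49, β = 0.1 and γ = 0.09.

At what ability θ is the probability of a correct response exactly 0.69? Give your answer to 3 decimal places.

1.448

P(θ) = γ + (1 − γ) · 1 / (1 + exp(−α(θ − β)))
Remove guessing floor: (0.69 − 0.09)/(1 − 0.09) = 0.6593
logit = ln(0.6593/0.3407) = 0.6604
θ = β + logit/(α) = 0.1 + 0.6604/0.4900 = 1.4477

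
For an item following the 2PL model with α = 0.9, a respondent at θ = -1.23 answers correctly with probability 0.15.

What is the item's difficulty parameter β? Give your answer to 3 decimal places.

0.697

P(θ) = 1 / (1 + exp(−α(θ − β)))
logit(0.15) = ln(0.15/0.85) = -1.7346
β = θ − logit/(α) = -1.23 − (-1.7346)/0.9000 = 0.6973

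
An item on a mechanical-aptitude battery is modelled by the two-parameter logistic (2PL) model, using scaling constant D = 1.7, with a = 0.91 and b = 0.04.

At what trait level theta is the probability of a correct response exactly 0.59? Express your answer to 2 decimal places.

0.28

P(theta) = 1 / (1 + exp(−D·a(theta − b)))
logit = ln(0.5900/0.4100) = 0.3640
theta = b + logit/(1.7·a) = 0.04 + 0.3640/1.5470 = 0.2753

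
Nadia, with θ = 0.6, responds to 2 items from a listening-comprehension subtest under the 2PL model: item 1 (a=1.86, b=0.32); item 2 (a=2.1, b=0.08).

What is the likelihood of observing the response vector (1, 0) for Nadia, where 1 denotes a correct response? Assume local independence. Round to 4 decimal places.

0.1576

P(θ) = 1 / (1 + exp(−a(θ − b)))
P_1 = 1/(1+e^{-0.5208}) = 0.6273
P_2 = 1/(1+e^{-1.0920}) = 0.7488
L = P_1 × (1−P_2) = 0.6273 × 0.2512 = 0.15761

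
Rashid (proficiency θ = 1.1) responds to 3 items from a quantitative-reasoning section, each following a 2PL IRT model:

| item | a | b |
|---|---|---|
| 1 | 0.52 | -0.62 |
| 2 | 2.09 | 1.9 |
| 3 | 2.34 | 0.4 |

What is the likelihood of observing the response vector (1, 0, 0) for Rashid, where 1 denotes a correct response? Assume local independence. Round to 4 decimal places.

0.0972

P(θ) = 1 / (1 + exp(−a(θ − b)))
P_1 = 1/(1+e^{-0.8944}) = 0.7098
P_2 = 1/(1+e^{1.6720}) = 0.1582
P_3 = 1/(1+e^{-1.6380}) = 0.8373
L = P_1 × (1−P_2) × (1−P_3) = 0.7098 × 0.8418 × 0.1627 = 0.09724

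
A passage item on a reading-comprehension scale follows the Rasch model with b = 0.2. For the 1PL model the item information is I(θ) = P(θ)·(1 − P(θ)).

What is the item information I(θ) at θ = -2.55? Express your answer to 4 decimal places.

P = 1/(1+e^{2.7500}) = 0.0601
P(1−P) = 0.0601 × 0.9399 = 0.0565
I = P(1−P) = 0.05648

0.0565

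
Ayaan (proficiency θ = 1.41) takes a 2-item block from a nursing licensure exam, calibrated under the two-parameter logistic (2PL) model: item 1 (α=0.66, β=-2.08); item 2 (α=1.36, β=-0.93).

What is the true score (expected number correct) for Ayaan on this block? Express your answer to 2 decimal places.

1.87

P(θ) = 1 / (1 + exp(−α(θ − β)))
P_1 = 1/(1+e^{-2.3034}) = 0.9092
P_2 = 1/(1+e^{-3.1824}) = 0.9602
E[score] = 0.9092 + 0.9602 = 1.8693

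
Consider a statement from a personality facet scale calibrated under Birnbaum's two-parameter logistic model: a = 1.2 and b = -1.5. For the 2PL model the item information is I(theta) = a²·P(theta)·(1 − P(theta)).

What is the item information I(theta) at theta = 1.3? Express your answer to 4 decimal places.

0.0467

P = 1/(1+e^{-3.3600}) = 0.9664
P(1−P) = 0.9664 × 0.0336 = 0.0324
I = a² × P(1−P) = 1.2² × 0.0324 = 0.04672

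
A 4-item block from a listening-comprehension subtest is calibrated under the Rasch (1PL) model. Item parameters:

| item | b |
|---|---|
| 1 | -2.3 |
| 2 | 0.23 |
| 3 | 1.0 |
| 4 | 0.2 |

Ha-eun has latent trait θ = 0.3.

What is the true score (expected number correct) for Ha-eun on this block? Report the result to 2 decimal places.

2.31

P(θ) = 1 / (1 + exp(−(θ − b)))
P_1 = 1/(1+e^{-2.6000}) = 0.9309
P_2 = 1/(1+e^{-0.0700}) = 0.5175
P_3 = 1/(1+e^{0.7000}) = 0.3318
P_4 = 1/(1+e^{-0.1000}) = 0.5250
E[score] = 0.9309 + 0.5175 + 0.3318 + 0.5250 = 2.3051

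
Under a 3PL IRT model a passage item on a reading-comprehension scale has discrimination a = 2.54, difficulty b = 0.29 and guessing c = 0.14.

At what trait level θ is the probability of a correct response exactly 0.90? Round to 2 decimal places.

1.09

P(θ) = c + (1 − c) · 1 / (1 + exp(−a(θ − b)))
Remove guessing floor: (0.90 − 0.14)/(1 − 0.14) = 0.8837
logit = ln(0.8837/0.1163) = 2.0281
θ = b + logit/(a) = 0.29 + 2.0281/2.5400 = 1.0885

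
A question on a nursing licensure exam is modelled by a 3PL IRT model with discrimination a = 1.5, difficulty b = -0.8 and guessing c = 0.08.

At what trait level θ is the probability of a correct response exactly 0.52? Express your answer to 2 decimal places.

-0.86

P(θ) = c + (1 − c) · 1 / (1 + exp(−a(θ − b)))
Remove guessing floor: (0.52 − 0.08)/(1 − 0.08) = 0.4783
logit = ln(0.4783/0.5217) = -0.0870
θ = b + logit/(a) = -0.8 + (-0.0870)/1.5000 = -0.8580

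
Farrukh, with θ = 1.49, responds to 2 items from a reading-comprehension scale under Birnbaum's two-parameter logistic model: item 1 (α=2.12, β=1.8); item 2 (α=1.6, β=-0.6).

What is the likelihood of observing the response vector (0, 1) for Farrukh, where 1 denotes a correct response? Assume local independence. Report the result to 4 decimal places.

P(θ) = 1 / (1 + exp(−α(θ − β)))
P_1 = 1/(1+e^{0.6572}) = 0.3414
P_2 = 1/(1+e^{-3.3440}) = 0.9659
L = (1−P_1) × P_2 = 0.6586 × 0.9659 = 0.63618

0.6362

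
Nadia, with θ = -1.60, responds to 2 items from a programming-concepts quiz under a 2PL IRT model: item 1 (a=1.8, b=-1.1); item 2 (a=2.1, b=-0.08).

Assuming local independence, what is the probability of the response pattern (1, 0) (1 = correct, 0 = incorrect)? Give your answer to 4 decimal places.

0.2776

P(θ) = 1 / (1 + exp(−a(θ − b)))
P_1 = 1/(1+e^{0.9000}) = 0.2891
P_2 = 1/(1+e^{3.1920}) = 0.0395
L = P_1 × (1−P_2) = 0.2891 × 0.9605 = 0.27764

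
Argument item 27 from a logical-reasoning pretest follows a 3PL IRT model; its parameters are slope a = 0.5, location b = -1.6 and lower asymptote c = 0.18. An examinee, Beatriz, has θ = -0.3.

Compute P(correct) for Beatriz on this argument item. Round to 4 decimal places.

0.7187

P(θ) = c + (1 − c) · 1 / (1 + exp(−a(θ − b)))
Exponent: 0.5 × (-0.3 − (-1.6)) = 0.6500
1/(1 + e^{-0.6500}) = 0.6570
P = 0.18 + 0.82 × 0.6570 = 0.7187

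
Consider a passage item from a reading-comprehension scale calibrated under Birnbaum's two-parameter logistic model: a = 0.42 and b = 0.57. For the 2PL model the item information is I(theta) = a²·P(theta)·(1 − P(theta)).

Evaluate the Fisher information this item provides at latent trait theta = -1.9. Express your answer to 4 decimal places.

0.0341

P = 1/(1+e^{1.0374}) = 0.2617
P(1−P) = 0.2617 × 0.7383 = 0.1932
I = a² × P(1−P) = 0.42² × 0.1932 = 0.03408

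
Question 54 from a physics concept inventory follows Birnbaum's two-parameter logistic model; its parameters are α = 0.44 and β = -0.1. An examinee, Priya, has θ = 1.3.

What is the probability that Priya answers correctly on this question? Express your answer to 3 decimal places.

0.649

P(θ) = 1 / (1 + exp(−α(θ − β)))
Exponent: 0.44 × (1.3 − (-0.1)) = 0.6160
1/(1 + e^{-0.6160}) = 0.6493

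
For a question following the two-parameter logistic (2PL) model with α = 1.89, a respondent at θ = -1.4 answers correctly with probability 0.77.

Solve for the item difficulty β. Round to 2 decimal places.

P(θ) = 1 / (1 + exp(−α(θ − β)))
logit(0.77) = ln(0.77/0.23) = 1.2083
β = θ − logit/(α) = -1.4 − 1.2083/1.8900 = -2.0393

-2.04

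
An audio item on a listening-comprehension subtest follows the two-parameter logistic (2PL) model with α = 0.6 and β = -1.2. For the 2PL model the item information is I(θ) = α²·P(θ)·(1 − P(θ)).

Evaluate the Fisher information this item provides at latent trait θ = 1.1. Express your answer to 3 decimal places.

0.058

P = 1/(1+e^{-1.3800}) = 0.7990
P(1−P) = 0.7990 × 0.2010 = 0.1606
I = α² × P(1−P) = 0.6² × 0.1606 = 0.05782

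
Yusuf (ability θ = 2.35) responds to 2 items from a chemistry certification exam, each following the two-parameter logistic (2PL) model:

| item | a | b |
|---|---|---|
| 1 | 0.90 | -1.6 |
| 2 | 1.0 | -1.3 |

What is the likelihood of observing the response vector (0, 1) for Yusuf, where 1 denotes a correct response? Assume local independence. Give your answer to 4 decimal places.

0.0271

P(θ) = 1 / (1 + exp(−a(θ − b)))
P_1 = 1/(1+e^{-3.5550}) = 0.9722
P_2 = 1/(1+e^{-3.6500}) = 0.9747
L = (1−P_1) × P_2 = 0.0278 × 0.9747 = 0.02708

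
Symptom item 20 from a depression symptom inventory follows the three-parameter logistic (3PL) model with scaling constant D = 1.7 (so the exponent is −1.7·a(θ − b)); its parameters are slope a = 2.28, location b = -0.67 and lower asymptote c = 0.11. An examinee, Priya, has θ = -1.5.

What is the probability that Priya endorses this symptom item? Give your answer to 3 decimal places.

0.144

P(θ) = c + (1 − c) · 1 / (1 + exp(−D·a(θ − b)))
Exponent: 1.7 × 2.28 × (-1.5 − (-0.67)) = -3.2171
1/(1 + e^{3.2171}) = 0.0385
P = 0.11 + 0.89 × 0.0385 = 0.1443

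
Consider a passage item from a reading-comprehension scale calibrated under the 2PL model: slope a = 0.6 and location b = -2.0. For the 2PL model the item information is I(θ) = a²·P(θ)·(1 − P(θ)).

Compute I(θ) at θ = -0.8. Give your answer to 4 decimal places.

P = 1/(1+e^{-0.7200}) = 0.6726
P(1−P) = 0.6726 × 0.3274 = 0.2202
I = a² × P(1−P) = 0.6² × 0.2202 = 0.07927

0.0793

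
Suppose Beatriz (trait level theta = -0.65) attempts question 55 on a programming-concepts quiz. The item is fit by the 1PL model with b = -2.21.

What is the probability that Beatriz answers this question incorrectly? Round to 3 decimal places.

P(theta) = 1 / (1 + exp(−(theta − b)))
Exponent: (-0.65 − (-2.21)) = 1.5600
1/(1 + e^{-1.5600}) = 0.8264
P = 0.8264
P(incorrect) = 1 − 0.8264 = 0.1736

0.174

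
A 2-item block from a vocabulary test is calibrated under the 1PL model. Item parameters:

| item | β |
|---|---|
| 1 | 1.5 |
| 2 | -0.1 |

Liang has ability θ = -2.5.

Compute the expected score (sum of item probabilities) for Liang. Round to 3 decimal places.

0.101

P(θ) = 1 / (1 + exp(−(θ − β)))
P_1 = 1/(1+e^{4.0000}) = 0.0180
P_2 = 1/(1+e^{2.4000}) = 0.0832
E[score] = 0.0180 + 0.0832 = 0.1012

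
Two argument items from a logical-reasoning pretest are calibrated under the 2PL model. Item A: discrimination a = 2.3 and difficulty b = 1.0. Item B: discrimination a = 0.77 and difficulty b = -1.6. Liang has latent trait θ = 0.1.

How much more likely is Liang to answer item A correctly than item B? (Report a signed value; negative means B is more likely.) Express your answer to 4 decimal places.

P(θ) = 1 / (1 + exp(−a(θ − b)))
P_A = 0.1120
P_B = 0.7873
P_A − P_B = -0.6753

-0.6753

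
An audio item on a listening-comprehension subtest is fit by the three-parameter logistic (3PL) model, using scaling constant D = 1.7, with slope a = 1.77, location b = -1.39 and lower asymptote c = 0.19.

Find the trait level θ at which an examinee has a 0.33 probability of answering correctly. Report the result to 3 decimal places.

P(θ) = c + (1 − c) · 1 / (1 + exp(−D·a(θ − b)))
Remove guessing floor: (0.33 − 0.19)/(1 − 0.19) = 0.1728
logit = ln(0.1728/0.8272) = -1.5656
θ = b + logit/(1.7·a) = -1.39 + (-1.5656)/3.0090 = -1.9103

-1.910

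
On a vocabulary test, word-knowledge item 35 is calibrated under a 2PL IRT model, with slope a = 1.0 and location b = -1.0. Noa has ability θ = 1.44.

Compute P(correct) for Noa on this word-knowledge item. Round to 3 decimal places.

P(θ) = 1 / (1 + exp(−a(θ − b)))
Exponent: 1.0 × (1.44 − (-1.0)) = 2.4400
1/(1 + e^{-2.4400}) = 0.9198

0.920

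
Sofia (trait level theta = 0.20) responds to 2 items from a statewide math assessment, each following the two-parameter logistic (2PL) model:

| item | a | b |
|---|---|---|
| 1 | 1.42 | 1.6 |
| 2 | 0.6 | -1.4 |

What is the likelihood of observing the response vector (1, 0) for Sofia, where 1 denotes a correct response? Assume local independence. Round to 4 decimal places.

P(theta) = 1 / (1 + exp(−a(theta − b)))
P_1 = 1/(1+e^{1.9880}) = 0.1205
P_2 = 1/(1+e^{-0.9600}) = 0.7231
L = P_1 × (1−P_2) = 0.1205 × 0.2769 = 0.03336

0.0334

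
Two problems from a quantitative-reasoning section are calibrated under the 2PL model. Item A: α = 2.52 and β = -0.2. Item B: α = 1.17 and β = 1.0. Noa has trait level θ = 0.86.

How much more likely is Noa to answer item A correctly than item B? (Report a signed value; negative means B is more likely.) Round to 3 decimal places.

P(θ) = 1 / (1 + exp(−α(θ − β)))
P_A = 0.9353
P_B = 0.4591
P_A − P_B = 0.4762

0.476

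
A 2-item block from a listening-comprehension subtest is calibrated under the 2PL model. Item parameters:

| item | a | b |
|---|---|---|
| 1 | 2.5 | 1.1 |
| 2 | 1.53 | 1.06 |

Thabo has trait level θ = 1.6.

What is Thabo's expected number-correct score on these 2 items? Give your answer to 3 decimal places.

1.473

P(θ) = 1 / (1 + exp(−a(θ − b)))
P_1 = 1/(1+e^{-1.2500}) = 0.7773
P_2 = 1/(1+e^{-0.8262}) = 0.6956
E[score] = 0.7773 + 0.6956 = 1.4729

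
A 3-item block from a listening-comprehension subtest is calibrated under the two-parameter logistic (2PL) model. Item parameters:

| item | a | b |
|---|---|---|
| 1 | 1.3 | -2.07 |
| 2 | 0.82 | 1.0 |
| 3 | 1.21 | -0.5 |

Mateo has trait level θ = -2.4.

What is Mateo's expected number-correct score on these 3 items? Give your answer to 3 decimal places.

P(θ) = 1 / (1 + exp(−a(θ − b)))
P_1 = 1/(1+e^{0.4290}) = 0.3944
P_2 = 1/(1+e^{2.7880}) = 0.0580
P_3 = 1/(1+e^{2.2990}) = 0.0912
E[score] = 0.3944 + 0.0580 + 0.0912 = 0.5435

0.544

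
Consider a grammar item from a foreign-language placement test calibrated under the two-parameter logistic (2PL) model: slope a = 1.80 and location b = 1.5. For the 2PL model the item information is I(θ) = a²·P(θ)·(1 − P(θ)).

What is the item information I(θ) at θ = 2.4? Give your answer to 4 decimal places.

P = 1/(1+e^{-1.6200}) = 0.8348
P(1−P) = 0.8348 × 0.1652 = 0.1379
I = a² × P(1−P) = 1.80² × 0.1379 = 0.44684

0.4468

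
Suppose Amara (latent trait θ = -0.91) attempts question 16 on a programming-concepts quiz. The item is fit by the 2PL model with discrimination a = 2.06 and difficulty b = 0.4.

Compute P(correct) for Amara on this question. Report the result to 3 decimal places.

0.063

P(θ) = 1 / (1 + exp(−a(θ − b)))
Exponent: 2.06 × (-0.91 − 0.4) = -2.6986
1/(1 + e^{2.6986}) = 0.0631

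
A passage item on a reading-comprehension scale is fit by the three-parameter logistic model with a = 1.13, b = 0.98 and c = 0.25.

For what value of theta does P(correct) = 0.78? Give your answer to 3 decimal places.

P(theta) = c + (1 − c) · 1 / (1 + exp(−a(theta − b)))
Remove guessing floor: (0.78 − 0.25)/(1 − 0.25) = 0.7067
logit = ln(0.7067/0.2933) = 0.8792
theta = b + logit/(a) = 0.98 + 0.8792/1.1300 = 1.7581

1.758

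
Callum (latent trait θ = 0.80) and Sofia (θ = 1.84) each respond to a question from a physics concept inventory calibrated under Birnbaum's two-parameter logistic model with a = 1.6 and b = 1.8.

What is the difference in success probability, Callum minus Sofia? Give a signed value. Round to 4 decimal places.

-0.3480

P(θ) = 1 / (1 + exp(−a(θ − b)))
P(Callum) = 0.1680  [exponent -1.6000]
P(Sofia) = 0.5160  [exponent 0.0640]
Difference = 0.1680 − 0.5160 = -0.3480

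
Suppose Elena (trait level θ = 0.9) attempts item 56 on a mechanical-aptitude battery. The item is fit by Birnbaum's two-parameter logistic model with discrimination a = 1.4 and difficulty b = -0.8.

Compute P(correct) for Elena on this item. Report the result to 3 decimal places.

0.915

P(θ) = 1 / (1 + exp(−a(θ − b)))
Exponent: 1.4 × (0.9 − (-0.8)) = 2.3800
1/(1 + e^{-2.3800}) = 0.9153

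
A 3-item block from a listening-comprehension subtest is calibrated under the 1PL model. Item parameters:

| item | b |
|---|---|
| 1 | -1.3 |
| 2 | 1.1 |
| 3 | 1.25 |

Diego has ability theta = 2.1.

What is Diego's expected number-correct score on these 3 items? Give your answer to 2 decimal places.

P(theta) = 1 / (1 + exp(−(theta − b)))
P_1 = 1/(1+e^{-3.4000}) = 0.9677
P_2 = 1/(1+e^{-1.0000}) = 0.7311
P_3 = 1/(1+e^{-0.8500}) = 0.7006
E[score] = 0.9677 + 0.7311 + 0.7006 = 2.3993

2.40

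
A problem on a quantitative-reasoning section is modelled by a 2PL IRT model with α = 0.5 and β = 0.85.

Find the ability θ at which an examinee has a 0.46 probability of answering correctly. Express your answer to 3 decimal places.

0.529

P(θ) = 1 / (1 + exp(−α(θ − β)))
logit = ln(0.4600/0.5400) = -0.1603
θ = β + logit/(α) = 0.85 + (-0.1603)/0.5000 = 0.5293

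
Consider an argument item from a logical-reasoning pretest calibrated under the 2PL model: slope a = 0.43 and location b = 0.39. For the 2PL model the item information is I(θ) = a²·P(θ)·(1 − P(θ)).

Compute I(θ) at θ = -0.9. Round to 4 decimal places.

P = 1/(1+e^{0.5547}) = 0.3648
P(1−P) = 0.3648 × 0.6352 = 0.2317
I = a² × P(1−P) = 0.43² × 0.2317 = 0.04284

0.0428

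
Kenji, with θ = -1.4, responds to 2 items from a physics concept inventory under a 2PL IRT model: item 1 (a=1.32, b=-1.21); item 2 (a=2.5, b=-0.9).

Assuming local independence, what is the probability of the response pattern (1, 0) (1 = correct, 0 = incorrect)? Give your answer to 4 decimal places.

0.3402

P(θ) = 1 / (1 + exp(−a(θ − b)))
P_1 = 1/(1+e^{0.2508}) = 0.4376
P_2 = 1/(1+e^{1.2500}) = 0.2227
L = P_1 × (1−P_2) = 0.4376 × 0.7773 = 0.34017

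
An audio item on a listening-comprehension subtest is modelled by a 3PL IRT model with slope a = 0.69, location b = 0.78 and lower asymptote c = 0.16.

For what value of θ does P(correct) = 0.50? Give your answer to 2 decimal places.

P(θ) = c + (1 − c) · 1 / (1 + exp(−a(θ − b)))
Remove guessing floor: (0.50 − 0.16)/(1 − 0.16) = 0.4048
logit = ln(0.4048/0.5952) = -0.3857
θ = b + logit/(a) = 0.78 + (-0.3857)/0.6900 = 0.2211

0.22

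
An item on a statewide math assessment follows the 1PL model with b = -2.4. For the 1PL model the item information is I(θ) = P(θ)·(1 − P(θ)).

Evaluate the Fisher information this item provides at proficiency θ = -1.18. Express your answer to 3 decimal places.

P = 1/(1+e^{-1.2200}) = 0.7721
P(1−P) = 0.7721 × 0.2279 = 0.1760
I = P(1−P) = 0.17598

0.176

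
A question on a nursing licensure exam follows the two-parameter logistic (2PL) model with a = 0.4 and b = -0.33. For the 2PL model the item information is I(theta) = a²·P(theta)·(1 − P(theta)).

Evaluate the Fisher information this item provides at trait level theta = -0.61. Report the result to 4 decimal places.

0.0399

P = 1/(1+e^{0.1120}) = 0.4720
P(1−P) = 0.4720 × 0.5280 = 0.2492
I = a² × P(1−P) = 0.4² × 0.2492 = 0.03987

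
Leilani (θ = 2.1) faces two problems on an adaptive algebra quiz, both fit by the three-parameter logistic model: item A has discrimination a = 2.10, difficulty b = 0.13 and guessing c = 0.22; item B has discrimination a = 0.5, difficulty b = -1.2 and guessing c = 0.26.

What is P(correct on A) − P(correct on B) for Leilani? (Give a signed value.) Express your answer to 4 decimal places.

P(θ) = c + (1 − c) · 1 / (1 + exp(−a(θ − b)))
P_A = 0.9877
P_B = 0.8808
P_A − P_B = 0.1070

0.1070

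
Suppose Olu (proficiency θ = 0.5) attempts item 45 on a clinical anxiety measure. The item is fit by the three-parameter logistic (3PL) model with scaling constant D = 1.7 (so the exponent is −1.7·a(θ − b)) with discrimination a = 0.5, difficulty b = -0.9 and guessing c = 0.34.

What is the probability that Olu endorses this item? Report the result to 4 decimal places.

P(θ) = c + (1 − c) · 1 / (1 + exp(−D·a(θ − b)))
Exponent: 1.7 × 0.5 × (0.5 − (-0.9)) = 1.1900
1/(1 + e^{-1.1900}) = 0.7667
P = 0.34 + 0.66 × 0.7667 = 0.8460

0.8460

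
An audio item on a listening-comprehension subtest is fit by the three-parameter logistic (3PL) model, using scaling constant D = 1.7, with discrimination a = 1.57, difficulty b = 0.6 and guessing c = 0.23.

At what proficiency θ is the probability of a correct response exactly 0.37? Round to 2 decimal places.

0.04

P(θ) = c + (1 − c) · 1 / (1 + exp(−D·a(θ − b)))
Remove guessing floor: (0.37 − 0.23)/(1 − 0.23) = 0.1818
logit = ln(0.1818/0.8182) = -1.5041
θ = b + logit/(1.7·a) = 0.6 + (-1.5041)/2.6690 = 0.0365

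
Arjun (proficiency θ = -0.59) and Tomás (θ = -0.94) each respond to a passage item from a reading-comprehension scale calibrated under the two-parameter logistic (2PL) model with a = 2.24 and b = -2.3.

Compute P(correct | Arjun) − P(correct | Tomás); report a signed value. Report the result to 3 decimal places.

P(θ) = 1 / (1 + exp(−a(θ − b)))
P(Arjun) = 0.9788  [exponent 3.8304]
P(Tomás) = 0.9546  [exponent 3.0464]
Difference = 0.9788 − 0.9546 = 0.0241

0.024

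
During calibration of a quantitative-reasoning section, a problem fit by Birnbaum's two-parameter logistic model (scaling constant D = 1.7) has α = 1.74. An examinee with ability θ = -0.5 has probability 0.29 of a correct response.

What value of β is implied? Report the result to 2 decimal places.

P(θ) = 1 / (1 + exp(−D·α(θ − β)))
logit(0.29) = ln(0.29/0.71) = -0.8954
β = θ − logit/(1.7·α) = -0.5 − (-0.8954)/2.9580 = -0.1973

-0.20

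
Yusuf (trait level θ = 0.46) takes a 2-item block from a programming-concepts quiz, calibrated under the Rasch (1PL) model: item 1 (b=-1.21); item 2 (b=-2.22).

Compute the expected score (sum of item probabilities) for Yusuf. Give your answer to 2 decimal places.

1.78

P(θ) = 1 / (1 + exp(−(θ − b)))
P_1 = 1/(1+e^{-1.6700}) = 0.8416
P_2 = 1/(1+e^{-2.6800}) = 0.9358
E[score] = 0.8416 + 0.9358 = 1.7774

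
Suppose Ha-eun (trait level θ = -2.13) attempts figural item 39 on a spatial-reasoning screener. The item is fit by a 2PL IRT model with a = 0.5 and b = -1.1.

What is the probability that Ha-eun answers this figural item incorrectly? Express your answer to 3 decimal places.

P(θ) = 1 / (1 + exp(−a(θ − b)))
Exponent: 0.5 × (-2.13 − (-1.1)) = -0.5150
1/(1 + e^{0.5150}) = 0.3740
P(incorrect) = 1 − 0.3740 = 0.6260

0.626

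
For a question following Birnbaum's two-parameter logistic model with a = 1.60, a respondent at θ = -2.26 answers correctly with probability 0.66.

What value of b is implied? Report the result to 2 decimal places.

P(θ) = 1 / (1 + exp(−a(θ − b)))
logit(0.66) = ln(0.66/0.34) = 0.6633
b = θ − logit/(a) = -2.26 − 0.6633/1.6000 = -2.6746

-2.67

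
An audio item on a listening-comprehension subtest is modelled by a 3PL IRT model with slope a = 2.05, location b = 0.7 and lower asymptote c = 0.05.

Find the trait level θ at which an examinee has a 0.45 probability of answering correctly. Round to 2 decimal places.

P(θ) = c + (1 − c) · 1 / (1 + exp(−a(θ − b)))
Remove guessing floor: (0.45 − 0.05)/(1 − 0.05) = 0.4211
logit = ln(0.4211/0.5789) = -0.3185
θ = b + logit/(a) = 0.7 + (-0.3185)/2.0500 = 0.5447

0.54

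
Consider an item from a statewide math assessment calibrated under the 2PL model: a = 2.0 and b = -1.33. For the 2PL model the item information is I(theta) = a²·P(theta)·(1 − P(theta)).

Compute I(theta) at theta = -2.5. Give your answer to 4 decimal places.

0.3206

P = 1/(1+e^{2.3400}) = 0.0879
P(1−P) = 0.0879 × 0.9121 = 0.0801
I = a² × P(1−P) = 2.0² × 0.0801 = 0.32058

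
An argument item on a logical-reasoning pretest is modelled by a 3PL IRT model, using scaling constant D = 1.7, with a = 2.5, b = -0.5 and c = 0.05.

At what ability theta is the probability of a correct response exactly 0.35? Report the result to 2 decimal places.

P(theta) = c + (1 − c) · 1 / (1 + exp(−D·a(theta − b)))
Remove guessing floor: (0.35 − 0.05)/(1 − 0.05) = 0.3158
logit = ln(0.3158/0.6842) = -0.7732
theta = b + logit/(1.7·a) = -0.5 + (-0.7732)/4.2500 = -0.6819

-0.68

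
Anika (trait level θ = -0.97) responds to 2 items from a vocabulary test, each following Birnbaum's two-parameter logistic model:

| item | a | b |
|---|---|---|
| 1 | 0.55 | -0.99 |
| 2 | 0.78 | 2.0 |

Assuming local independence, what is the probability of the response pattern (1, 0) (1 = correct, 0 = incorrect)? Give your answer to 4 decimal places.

P(θ) = 1 / (1 + exp(−a(θ − b)))
P_1 = 1/(1+e^{-0.0110}) = 0.5027
P_2 = 1/(1+e^{2.3166}) = 0.0898
L = P_1 × (1−P_2) = 0.5027 × 0.9102 = 0.45762

0.4576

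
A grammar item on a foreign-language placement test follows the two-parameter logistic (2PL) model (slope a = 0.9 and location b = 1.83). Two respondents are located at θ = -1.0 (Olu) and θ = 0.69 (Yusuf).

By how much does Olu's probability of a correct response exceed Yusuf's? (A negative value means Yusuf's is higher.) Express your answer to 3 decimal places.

P(θ) = 1 / (1 + exp(−a(θ − b)))
P(Olu) = 0.0726  [exponent -2.5470]
P(Yusuf) = 0.2639  [exponent -1.0260]
Difference = 0.0726 − 0.2639 = -0.1912

-0.191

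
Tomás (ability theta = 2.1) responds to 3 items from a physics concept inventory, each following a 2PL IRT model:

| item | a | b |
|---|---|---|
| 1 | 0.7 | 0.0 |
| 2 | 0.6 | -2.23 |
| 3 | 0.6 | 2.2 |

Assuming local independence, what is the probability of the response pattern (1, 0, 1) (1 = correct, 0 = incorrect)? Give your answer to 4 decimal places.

P(theta) = 1 / (1 + exp(−a(theta − b)))
P_1 = 1/(1+e^{-1.4700}) = 0.8131
P_2 = 1/(1+e^{-2.5980}) = 0.9307
P_3 = 1/(1+e^{0.0600}) = 0.4850
L = P_1 × (1−P_2) × P_3 = 0.8131 × 0.0693 × 0.4850 = 0.02731

0.0273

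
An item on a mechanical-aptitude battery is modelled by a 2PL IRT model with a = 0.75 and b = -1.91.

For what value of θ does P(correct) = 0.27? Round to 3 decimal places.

-3.236

P(θ) = 1 / (1 + exp(−a(θ − b)))
logit = ln(0.2700/0.7300) = -0.9946
θ = b + logit/(a) = -1.91 + (-0.9946)/0.7500 = -3.2362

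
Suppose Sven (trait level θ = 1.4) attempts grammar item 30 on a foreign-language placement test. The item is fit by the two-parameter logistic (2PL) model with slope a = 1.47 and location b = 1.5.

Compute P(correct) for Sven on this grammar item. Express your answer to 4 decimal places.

P(θ) = 1 / (1 + exp(−a(θ − b)))
Exponent: 1.47 × (1.4 − 1.5) = -0.1470
1/(1 + e^{0.1470}) = 0.4633

0.4633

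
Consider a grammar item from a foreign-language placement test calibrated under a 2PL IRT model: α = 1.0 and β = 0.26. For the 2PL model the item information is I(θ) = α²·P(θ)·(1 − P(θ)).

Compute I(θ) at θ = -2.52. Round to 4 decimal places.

P = 1/(1+e^{2.7800}) = 0.0584
P(1−P) = 0.0584 × 0.9416 = 0.0550
I = α² × P(1−P) = 1.0² × 0.0550 = 0.05500

0.0550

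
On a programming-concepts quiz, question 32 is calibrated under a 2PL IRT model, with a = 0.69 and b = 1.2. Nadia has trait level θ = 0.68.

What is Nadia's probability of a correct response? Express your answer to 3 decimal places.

0.411

P(θ) = 1 / (1 + exp(−a(θ − b)))
Exponent: 0.69 × (0.68 − 1.2) = -0.3588
1/(1 + e^{0.3588}) = 0.4113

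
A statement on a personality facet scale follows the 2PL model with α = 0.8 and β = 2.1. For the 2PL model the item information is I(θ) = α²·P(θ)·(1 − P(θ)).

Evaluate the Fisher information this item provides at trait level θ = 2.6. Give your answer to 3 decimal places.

P = 1/(1+e^{-0.4000}) = 0.5987
P(1−P) = 0.5987 × 0.4013 = 0.2403
I = α² × P(1−P) = 0.8² × 0.2403 = 0.15377

0.154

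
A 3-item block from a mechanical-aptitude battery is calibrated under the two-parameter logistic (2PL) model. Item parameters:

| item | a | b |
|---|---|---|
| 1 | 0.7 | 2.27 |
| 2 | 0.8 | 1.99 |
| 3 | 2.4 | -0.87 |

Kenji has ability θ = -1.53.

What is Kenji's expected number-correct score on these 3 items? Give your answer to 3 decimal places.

0.292

P(θ) = 1 / (1 + exp(−a(θ − b)))
P_1 = 1/(1+e^{2.6600}) = 0.0654
P_2 = 1/(1+e^{2.8160}) = 0.0565
P_3 = 1/(1+e^{1.5840}) = 0.1702
E[score] = 0.0654 + 0.0565 + 0.1702 = 0.2921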